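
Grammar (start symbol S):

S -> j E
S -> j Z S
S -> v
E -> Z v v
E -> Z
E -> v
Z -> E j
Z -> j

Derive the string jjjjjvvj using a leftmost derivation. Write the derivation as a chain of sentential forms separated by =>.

S => jZS   [S -> j Z S]
jZS => jEjS   [Z -> E j]
jEjS => jZjS   [E -> Z]
jZjS => jjjS   [Z -> j]
jjjS => jjjjE   [S -> j E]
jjjjE => jjjjZ   [E -> Z]
jjjjZ => jjjjEj   [Z -> E j]
jjjjEj => jjjjZvvj   [E -> Z v v]
jjjjZvvj => jjjjjvvj   [Z -> j]

S => jZS => jEjS => jZjS => jjjS => jjjjE => jjjjZ => jjjjEj => jjjjZvvj => jjjjjvvj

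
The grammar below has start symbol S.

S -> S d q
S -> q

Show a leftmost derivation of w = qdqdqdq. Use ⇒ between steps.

S⇒Sdq⇒Sdqdq⇒Sdqdqdq⇒qdqdqdq

S ⇒ Sdq   [S -> S d q]
Sdq ⇒ Sdqdq   [S -> S d q]
Sdqdq ⇒ Sdqdqdq   [S -> S d q]
Sdqdqdq ⇒ qdqdqdq   [S -> q]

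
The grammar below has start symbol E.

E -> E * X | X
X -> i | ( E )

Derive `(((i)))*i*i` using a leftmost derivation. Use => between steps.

E=>E*X=>E*X*X=>X*X*X=>(E)*X*X=>(X)*X*X=>((E))*X*X=>((X))*X*X=>(((E)))*X*X=>(((X)))*X*X=>(((i)))*X*X=>(((i)))*i*X=>(((i)))*i*i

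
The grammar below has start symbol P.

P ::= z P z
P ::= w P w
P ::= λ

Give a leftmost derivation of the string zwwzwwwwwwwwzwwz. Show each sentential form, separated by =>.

P=>zPz=>zwPwz=>zwwPwwz=>zwwzPzwwz=>zwwzwPwzwwz=>zwwzwwPwwzwwz=>zwwzwwwPwwwzwwz=>zwwzwwwwPwwwwzwwz=>zwwzwwwwwwwwzwwz

P => zPz   [P ::= z P z]
zPz => zwPwz   [P ::= w P w]
zwPwz => zwwPwwz   [P ::= w P w]
zwwPwwz => zwwzPzwwz   [P ::= z P z]
zwwzPzwwz => zwwzwPwzwwz   [P ::= w P w]
zwwzwPwzwwz => zwwzwwPwwzwwz   [P ::= w P w]
zwwzwwPwwzwwz => zwwzwwwPwwwzwwz   [P ::= w P w]
zwwzwwwPwwwzwwz => zwwzwwwwPwwwwzwwz   [P ::= w P w]
zwwzwwwwPwwwwzwwz => zwwzwwwwwwwwzwwz   [P ::= λ]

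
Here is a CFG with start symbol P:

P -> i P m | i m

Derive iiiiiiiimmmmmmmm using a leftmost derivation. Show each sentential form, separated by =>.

P => iPm   [P -> i P m]
iPm => iiPmm   [P -> i P m]
iiPmm => iiiPmmm   [P -> i P m]
iiiPmmm => iiiiPmmmm   [P -> i P m]
iiiiPmmmm => iiiiiPmmmmm   [P -> i P m]
iiiiiPmmmmm => iiiiiiPmmmmmm   [P -> i P m]
iiiiiiPmmmmmm => iiiiiiiPmmmmmmm   [P -> i P m]
iiiiiiiPmmmmmmm => iiiiiiiimmmmmmmm   [P -> i m]

P => iPm => iiPmm => iiiPmmm => iiiiPmmmm => iiiiiPmmmmm => iiiiiiPmmmmmm => iiiiiiiPmmmmmmm => iiiiiiiimmmmmmmm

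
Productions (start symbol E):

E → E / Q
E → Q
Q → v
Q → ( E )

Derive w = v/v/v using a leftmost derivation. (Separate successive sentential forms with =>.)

E => E/Q   [E → E / Q]
E/Q => E/Q/Q   [E → E / Q]
E/Q/Q => Q/Q/Q   [E → Q]
Q/Q/Q => v/Q/Q   [Q → v]
v/Q/Q => v/v/Q   [Q → v]
v/v/Q => v/v/v   [Q → v]

E => E/Q => E/Q/Q => Q/Q/Q => v/Q/Q => v/v/Q => v/v/v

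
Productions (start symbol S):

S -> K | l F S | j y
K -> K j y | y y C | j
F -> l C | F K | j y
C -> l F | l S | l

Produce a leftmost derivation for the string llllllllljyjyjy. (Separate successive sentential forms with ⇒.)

S⇒lFS⇒llCS⇒lllSS⇒llllFSS⇒lllllCSS⇒llllllSSS⇒lllllllFSSS⇒llllllllCSSS⇒lllllllllSSS⇒llllllllljySS⇒llllllllljyjyS⇒llllllllljyjyjy

S ⇒ lFS   [S -> l F S]
lFS ⇒ llCS   [F -> l C]
llCS ⇒ lllSS   [C -> l S]
lllSS ⇒ llllFSS   [S -> l F S]
llllFSS ⇒ lllllCSS   [F -> l C]
lllllCSS ⇒ llllllSSS   [C -> l S]
llllllSSS ⇒ lllllllFSSS   [S -> l F S]
lllllllFSSS ⇒ llllllllCSSS   [F -> l C]
llllllllCSSS ⇒ lllllllllSSS   [C -> l]
lllllllllSSS ⇒ llllllllljySS   [S -> j y]
llllllllljySS ⇒ llllllllljyjyS   [S -> j y]
llllllllljyjyS ⇒ llllllllljyjyjy   [S -> j y]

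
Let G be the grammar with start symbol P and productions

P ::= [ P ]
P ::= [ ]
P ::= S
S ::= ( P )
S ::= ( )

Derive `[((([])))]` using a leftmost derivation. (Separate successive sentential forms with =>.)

P => [P]   [P ::= [ P ]]
[P] => [S]   [P ::= S]
[S] => [(P)]   [S ::= ( P )]
[(P)] => [(S)]   [P ::= S]
[(S)] => [((P))]   [S ::= ( P )]
[((P))] => [((S))]   [P ::= S]
[((S))] => [(((P)))]   [S ::= ( P )]
[(((P)))] => [((([])))]   [P ::= [ ]]

P => [P] => [S] => [(P)] => [(S)] => [((P))] => [((S))] => [(((P)))] => [((([])))]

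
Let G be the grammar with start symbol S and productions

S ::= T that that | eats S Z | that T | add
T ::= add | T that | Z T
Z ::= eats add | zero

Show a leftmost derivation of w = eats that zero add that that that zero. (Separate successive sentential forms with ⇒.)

S ⇒ eats S Z   [S ::= eats S Z]
eats S Z ⇒ eats that T Z   [S ::= that T]
eats that T Z ⇒ eats that T that Z   [T ::= T that]
eats that T that Z ⇒ eats that T that that Z   [T ::= T that]
eats that T that that Z ⇒ eats that Z T that that Z   [T ::= Z T]
eats that Z T that that Z ⇒ eats that zero T that that Z   [Z ::= zero]
eats that zero T that that Z ⇒ eats that zero T that that that Z   [T ::= T that]
eats that zero T that that that Z ⇒ eats that zero add that that that Z   [T ::= add]
eats that zero add that that that Z ⇒ eats that zero add that that that zero   [Z ::= zero]

S ⇒ eats S Z ⇒ eats that T Z ⇒ eats that T that Z ⇒ eats that T that that Z ⇒ eats that Z T that that Z ⇒ eats that zero T that that Z ⇒ eats that zero T that that that Z ⇒ eats that zero add that that that Z ⇒ eats that zero add that that that zero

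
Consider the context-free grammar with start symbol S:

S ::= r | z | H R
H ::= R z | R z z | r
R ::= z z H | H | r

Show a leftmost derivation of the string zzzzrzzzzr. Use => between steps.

S => HR   [S ::= H R]
HR => RzzR   [H ::= R z z]
RzzR => zzHzzR   [R ::= z z H]
zzHzzR => zzRzzzR   [H ::= R z]
zzRzzzR => zzHzzzR   [R ::= H]
zzHzzzR => zzRzzzzR   [H ::= R z]
zzRzzzzR => zzzzHzzzzR   [R ::= z z H]
zzzzHzzzzR => zzzzrzzzzR   [H ::= r]
zzzzrzzzzR => zzzzrzzzzr   [R ::= r]

S=>HR=>RzzR=>zzHzzR=>zzRzzzR=>zzHzzzR=>zzRzzzzR=>zzzzHzzzzR=>zzzzrzzzzR=>zzzzrzzzzr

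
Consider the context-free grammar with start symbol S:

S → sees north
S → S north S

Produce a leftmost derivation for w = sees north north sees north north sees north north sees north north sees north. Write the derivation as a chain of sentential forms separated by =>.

S => S north S => S north S north S => S north S north S north S => S north S north S north S north S => sees north north S north S north S north S => sees north north sees north north S north S north S => sees north north sees north north sees north north S north S => sees north north sees north north sees north north sees north north S => sees north north sees north north sees north north sees north north sees north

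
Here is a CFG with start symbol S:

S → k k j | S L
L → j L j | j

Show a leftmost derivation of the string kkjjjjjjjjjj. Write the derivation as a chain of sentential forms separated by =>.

S => SL   [S → S L]
SL => SLL   [S → S L]
SLL => SLLL   [S → S L]
SLLL => kkjLLL   [S → k k j]
kkjLLL => kkjjLjLL   [L → j L j]
kkjjLjLL => kkjjjLjjLL   [L → j L j]
kkjjjLjjLL => kkjjjjjjLL   [L → j]
kkjjjjjjLL => kkjjjjjjjL   [L → j]
kkjjjjjjjL => kkjjjjjjjjLj   [L → j L j]
kkjjjjjjjjLj => kkjjjjjjjjjj   [L → j]

S => SL => SLL => SLLL => kkjLLL => kkjjLjLL => kkjjjLjjLL => kkjjjjjjLL => kkjjjjjjjL => kkjjjjjjjjLj => kkjjjjjjjjjj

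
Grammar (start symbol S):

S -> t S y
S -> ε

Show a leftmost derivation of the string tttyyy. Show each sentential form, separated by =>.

S => tSy   [S -> t S y]
tSy => ttSyy   [S -> t S y]
ttSyy => tttSyyy   [S -> t S y]
tttSyyy => tttyyy   [S -> ε]

S=>tSy=>ttSyy=>tttSyyy=>tttyyy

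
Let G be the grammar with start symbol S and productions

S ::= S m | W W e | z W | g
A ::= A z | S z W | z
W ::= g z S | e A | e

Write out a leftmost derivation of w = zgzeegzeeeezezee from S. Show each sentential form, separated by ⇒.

S⇒zW⇒zgzS⇒zgzWWe⇒zgzeWe⇒zgzeeAe⇒zgzeeSzWe⇒zgzeeWWezWe⇒zgzeegzSWezWe⇒zgzeegzWWeWezWe⇒zgzeegzeWeWezWe⇒zgzeegzeeeWezWe⇒zgzeegzeeeeAezWe⇒zgzeegzeeeezezWe⇒zgzeegzeeeezezee

S ⇒ zW   [S ::= z W]
zW ⇒ zgzS   [W ::= g z S]
zgzS ⇒ zgzWWe   [S ::= W W e]
zgzWWe ⇒ zgzeWe   [W ::= e]
zgzeWe ⇒ zgzeeAe   [W ::= e A]
zgzeeAe ⇒ zgzeeSzWe   [A ::= S z W]
zgzeeSzWe ⇒ zgzeeWWezWe   [S ::= W W e]
zgzeeWWezWe ⇒ zgzeegzSWezWe   [W ::= g z S]
zgzeegzSWezWe ⇒ zgzeegzWWeWezWe   [S ::= W W e]
zgzeegzWWeWezWe ⇒ zgzeegzeWeWezWe   [W ::= e]
zgzeegzeWeWezWe ⇒ zgzeegzeeeWezWe   [W ::= e]
zgzeegzeeeWezWe ⇒ zgzeegzeeeeAezWe   [W ::= e A]
zgzeegzeeeeAezWe ⇒ zgzeegzeeeezezWe   [A ::= z]
zgzeegzeeeezezWe ⇒ zgzeegzeeeezezee   [W ::= e]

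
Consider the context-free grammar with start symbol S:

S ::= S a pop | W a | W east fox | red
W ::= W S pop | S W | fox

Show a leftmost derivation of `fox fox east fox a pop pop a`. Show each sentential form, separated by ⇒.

S ⇒ W a ⇒ W S pop a ⇒ fox S pop a ⇒ fox S a pop pop a ⇒ fox W east fox a pop pop a ⇒ fox fox east fox a pop pop a

S ⇒ W a   [S ::= W a]
W a ⇒ W S pop a   [W ::= W S pop]
W S pop a ⇒ fox S pop a   [W ::= fox]
fox S pop a ⇒ fox S a pop pop a   [S ::= S a pop]
fox S a pop pop a ⇒ fox W east fox a pop pop a   [S ::= W east fox]
fox W east fox a pop pop a ⇒ fox fox east fox a pop pop a   [W ::= fox]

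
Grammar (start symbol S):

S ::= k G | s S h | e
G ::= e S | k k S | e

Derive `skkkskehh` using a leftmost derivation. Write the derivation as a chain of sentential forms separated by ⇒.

S ⇒ sSh ⇒ skGh ⇒ skkkSh ⇒ skkksShh ⇒ skkkskGhh ⇒ skkkskehh

S ⇒ sSh   [S ::= s S h]
sSh ⇒ skGh   [S ::= k G]
skGh ⇒ skkkSh   [G ::= k k S]
skkkSh ⇒ skkksShh   [S ::= s S h]
skkksShh ⇒ skkkskGhh   [S ::= k G]
skkkskGhh ⇒ skkkskehh   [G ::= e]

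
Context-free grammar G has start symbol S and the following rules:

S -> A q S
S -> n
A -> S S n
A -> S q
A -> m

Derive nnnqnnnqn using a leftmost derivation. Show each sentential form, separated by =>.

S => AqS => SSnqS => AqSSnqS => SSnqSSnqS => nSnqSSnqS => nnnqSSnqS => nnnqnSnqS => nnnqnnnqS => nnnqnnnqn

S => AqS   [S -> A q S]
AqS => SSnqS   [A -> S S n]
SSnqS => AqSSnqS   [S -> A q S]
AqSSnqS => SSnqSSnqS   [A -> S S n]
SSnqSSnqS => nSnqSSnqS   [S -> n]
nSnqSSnqS => nnnqSSnqS   [S -> n]
nnnqSSnqS => nnnqnSnqS   [S -> n]
nnnqnSnqS => nnnqnnnqS   [S -> n]
nnnqnnnqS => nnnqnnnqn   [S -> n]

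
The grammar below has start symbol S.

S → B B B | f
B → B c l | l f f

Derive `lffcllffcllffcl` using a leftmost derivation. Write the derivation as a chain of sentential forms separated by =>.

S=>BBB=>BclBB=>lffclBB=>lffclBclB=>lffcllffclB=>lffcllffclBcl=>lffcllffcllffcl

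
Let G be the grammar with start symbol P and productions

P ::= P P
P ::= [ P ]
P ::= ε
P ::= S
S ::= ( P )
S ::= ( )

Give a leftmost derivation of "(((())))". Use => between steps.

P => S => (P) => (S) => ((P)) => ((S)) => (((P))) => (((S))) => (((())))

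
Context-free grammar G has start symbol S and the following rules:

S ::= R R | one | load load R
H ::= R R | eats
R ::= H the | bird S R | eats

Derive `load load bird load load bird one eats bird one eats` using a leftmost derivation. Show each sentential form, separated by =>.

S => load load R => load load bird S R => load load bird load load R R => load load bird load load bird S R R => load load bird load load bird one R R => load load bird load load bird one eats R => load load bird load load bird one eats bird S R => load load bird load load bird one eats bird one R => load load bird load load bird one eats bird one eats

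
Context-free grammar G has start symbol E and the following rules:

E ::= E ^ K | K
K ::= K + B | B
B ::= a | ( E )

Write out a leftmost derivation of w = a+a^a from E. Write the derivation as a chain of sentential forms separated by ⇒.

E ⇒ E^K   [E ::= E ^ K]
E^K ⇒ K^K   [E ::= K]
K^K ⇒ K+B^K   [K ::= K + B]
K+B^K ⇒ B+B^K   [K ::= B]
B+B^K ⇒ a+B^K   [B ::= a]
a+B^K ⇒ a+a^K   [B ::= a]
a+a^K ⇒ a+a^B   [K ::= B]
a+a^B ⇒ a+a^a   [B ::= a]

E ⇒ E^K ⇒ K^K ⇒ K+B^K ⇒ B+B^K ⇒ a+B^K ⇒ a+a^K ⇒ a+a^B ⇒ a+a^a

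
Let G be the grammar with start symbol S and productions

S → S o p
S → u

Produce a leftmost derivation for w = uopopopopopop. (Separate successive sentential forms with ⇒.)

S⇒Sop⇒Sopop⇒Sopopop⇒Sopopopop⇒Sopopopopop⇒Sopopopopopop⇒uopopopopopop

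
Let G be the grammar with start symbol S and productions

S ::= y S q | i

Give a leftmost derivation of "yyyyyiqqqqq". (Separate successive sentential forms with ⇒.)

S ⇒ ySq   [S ::= y S q]
ySq ⇒ yySqq   [S ::= y S q]
yySqq ⇒ yyySqqq   [S ::= y S q]
yyySqqq ⇒ yyyySqqqq   [S ::= y S q]
yyyySqqqq ⇒ yyyyySqqqqq   [S ::= y S q]
yyyyySqqqqq ⇒ yyyyyiqqqqq   [S ::= i]

S⇒ySq⇒yySqq⇒yyySqqq⇒yyyySqqqq⇒yyyyySqqqqq⇒yyyyyiqqqqq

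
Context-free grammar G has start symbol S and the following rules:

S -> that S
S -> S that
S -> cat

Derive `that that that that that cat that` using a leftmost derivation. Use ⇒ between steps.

S ⇒ that S   [S -> that S]
that S ⇒ that that S   [S -> that S]
that that S ⇒ that that that S   [S -> that S]
that that that S ⇒ that that that S that   [S -> S that]
that that that S that ⇒ that that that that S that   [S -> that S]
that that that that S that ⇒ that that that that that S that   [S -> that S]
that that that that that S that ⇒ that that that that that cat that   [S -> cat]

S ⇒ that S ⇒ that that S ⇒ that that that S ⇒ that that that S that ⇒ that that that that S that ⇒ that that that that that S that ⇒ that that that that that cat that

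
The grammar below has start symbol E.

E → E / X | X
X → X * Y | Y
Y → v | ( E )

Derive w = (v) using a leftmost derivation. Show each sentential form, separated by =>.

E => X => Y => (E) => (X) => (Y) => (v)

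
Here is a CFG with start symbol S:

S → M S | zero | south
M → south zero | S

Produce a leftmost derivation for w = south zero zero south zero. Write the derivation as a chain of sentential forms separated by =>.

S => M S   [S → M S]
M S => S S   [M → S]
S S => M S S   [S → M S]
M S S => S S S   [M → S]
S S S => M S S S   [S → M S]
M S S S => south zero S S S   [M → south zero]
south zero S S S => south zero zero S S   [S → zero]
south zero zero S S => south zero zero south S   [S → south]
south zero zero south S => south zero zero south zero   [S → zero]

S => M S => S S => M S S => S S S => M S S S => south zero S S S => south zero zero S S => south zero zero south S => south zero zero south zero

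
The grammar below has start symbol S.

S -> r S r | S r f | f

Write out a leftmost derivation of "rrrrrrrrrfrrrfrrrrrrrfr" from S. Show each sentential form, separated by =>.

S => rSr => rSrfr => rrSrrfr => rrrSrrrfr => rrrrSrrrrfr => rrrrrSrrrrrfr => rrrrrrSrrrrrrfr => rrrrrrrSrrrrrrrfr => rrrrrrrSrfrrrrrrrfr => rrrrrrrrSrrfrrrrrrrfr => rrrrrrrrrSrrrfrrrrrrrfr => rrrrrrrrrfrrrfrrrrrrrfr

S => rSr   [S -> r S r]
rSr => rSrfr   [S -> S r f]
rSrfr => rrSrrfr   [S -> r S r]
rrSrrfr => rrrSrrrfr   [S -> r S r]
rrrSrrrfr => rrrrSrrrrfr   [S -> r S r]
rrrrSrrrrfr => rrrrrSrrrrrfr   [S -> r S r]
rrrrrSrrrrrfr => rrrrrrSrrrrrrfr   [S -> r S r]
rrrrrrSrrrrrrfr => rrrrrrrSrrrrrrrfr   [S -> r S r]
rrrrrrrSrrrrrrrfr => rrrrrrrSrfrrrrrrrfr   [S -> S r f]
rrrrrrrSrfrrrrrrrfr => rrrrrrrrSrrfrrrrrrrfr   [S -> r S r]
rrrrrrrrSrrfrrrrrrrfr => rrrrrrrrrSrrrfrrrrrrrfr   [S -> r S r]
rrrrrrrrrSrrrfrrrrrrrfr => rrrrrrrrrfrrrfrrrrrrrfr   [S -> f]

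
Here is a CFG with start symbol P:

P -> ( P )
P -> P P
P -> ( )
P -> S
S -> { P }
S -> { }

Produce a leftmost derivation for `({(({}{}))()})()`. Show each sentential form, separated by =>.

P => PP   [P -> P P]
PP => (P)P   [P -> ( P )]
(P)P => (S)P   [P -> S]
(S)P => ({P})P   [S -> { P }]
({P})P => ({PP})P   [P -> P P]
({PP})P => ({(P)P})P   [P -> ( P )]
({(P)P})P => ({((P))P})P   [P -> ( P )]
({((P))P})P => ({((PP))P})P   [P -> P P]
({((PP))P})P => ({((SP))P})P   [P -> S]
({((SP))P})P => ({(({}P))P})P   [S -> { }]
({(({}P))P})P => ({(({}S))P})P   [P -> S]
({(({}S))P})P => ({(({}{}))P})P   [S -> { }]
({(({}{}))P})P => ({(({}{}))()})P   [P -> ( )]
({(({}{}))()})P => ({(({}{}))()})()   [P -> ( )]

P=>PP=>(P)P=>(S)P=>({P})P=>({PP})P=>({(P)P})P=>({((P))P})P=>({((PP))P})P=>({((SP))P})P=>({(({}P))P})P=>({(({}S))P})P=>({(({}{}))P})P=>({(({}{}))()})P=>({(({}{}))()})()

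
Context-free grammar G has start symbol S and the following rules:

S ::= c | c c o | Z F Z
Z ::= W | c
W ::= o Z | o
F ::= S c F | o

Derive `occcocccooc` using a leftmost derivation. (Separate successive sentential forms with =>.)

S => ZFZ   [S ::= Z F Z]
ZFZ => WFZ   [Z ::= W]
WFZ => oZFZ   [W ::= o Z]
oZFZ => ocFZ   [Z ::= c]
ocFZ => ocScFZ   [F ::= S c F]
ocScFZ => occcocFZ   [S ::= c c o]
occcocFZ => occcocScFZ   [F ::= S c F]
occcocScFZ => occcocccFZ   [S ::= c]
occcocccFZ => occcocccoZ   [F ::= o]
occcocccoZ => occcocccoW   [Z ::= W]
occcocccoW => occcocccooZ   [W ::= o Z]
occcocccooZ => occcocccooc   [Z ::= c]

S => ZFZ => WFZ => oZFZ => ocFZ => ocScFZ => occcocFZ => occcocScFZ => occcocccFZ => occcocccoZ => occcocccoW => occcocccooZ => occcocccooc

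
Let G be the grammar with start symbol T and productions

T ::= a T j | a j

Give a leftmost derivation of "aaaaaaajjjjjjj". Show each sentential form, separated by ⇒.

T ⇒ aTj ⇒ aaTjj ⇒ aaaTjjj ⇒ aaaaTjjjj ⇒ aaaaaTjjjjj ⇒ aaaaaaTjjjjjj ⇒ aaaaaaajjjjjjj

T ⇒ aTj   [T ::= a T j]
aTj ⇒ aaTjj   [T ::= a T j]
aaTjj ⇒ aaaTjjj   [T ::= a T j]
aaaTjjj ⇒ aaaaTjjjj   [T ::= a T j]
aaaaTjjjj ⇒ aaaaaTjjjjj   [T ::= a T j]
aaaaaTjjjjj ⇒ aaaaaaTjjjjjj   [T ::= a T j]
aaaaaaTjjjjjj ⇒ aaaaaaajjjjjjj   [T ::= a j]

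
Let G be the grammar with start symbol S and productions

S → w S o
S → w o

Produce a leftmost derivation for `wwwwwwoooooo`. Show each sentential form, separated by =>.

S => wSo   [S → w S o]
wSo => wwSoo   [S → w S o]
wwSoo => wwwSooo   [S → w S o]
wwwSooo => wwwwSoooo   [S → w S o]
wwwwSoooo => wwwwwSooooo   [S → w S o]
wwwwwSooooo => wwwwwwoooooo   [S → w o]

S=>wSo=>wwSoo=>wwwSooo=>wwwwSoooo=>wwwwwSooooo=>wwwwwwoooooo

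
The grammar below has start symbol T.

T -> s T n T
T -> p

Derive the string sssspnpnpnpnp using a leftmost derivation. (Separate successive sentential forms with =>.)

T => sTnT => ssTnTnT => sssTnTnTnT => ssssTnTnTnTnT => sssspnTnTnTnT => sssspnpnTnTnT => sssspnpnpnTnT => sssspnpnpnpnT => sssspnpnpnpnp

T => sTnT   [T -> s T n T]
sTnT => ssTnTnT   [T -> s T n T]
ssTnTnT => sssTnTnTnT   [T -> s T n T]
sssTnTnTnT => ssssTnTnTnTnT   [T -> s T n T]
ssssTnTnTnTnT => sssspnTnTnTnT   [T -> p]
sssspnTnTnTnT => sssspnpnTnTnT   [T -> p]
sssspnpnTnTnT => sssspnpnpnTnT   [T -> p]
sssspnpnpnTnT => sssspnpnpnpnT   [T -> p]
sssspnpnpnpnT => sssspnpnpnpnp   [T -> p]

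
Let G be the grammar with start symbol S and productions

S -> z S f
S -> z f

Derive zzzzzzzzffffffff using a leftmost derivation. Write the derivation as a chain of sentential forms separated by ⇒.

S ⇒ zSf   [S -> z S f]
zSf ⇒ zzSff   [S -> z S f]
zzSff ⇒ zzzSfff   [S -> z S f]
zzzSfff ⇒ zzzzSffff   [S -> z S f]
zzzzSffff ⇒ zzzzzSfffff   [S -> z S f]
zzzzzSfffff ⇒ zzzzzzSffffff   [S -> z S f]
zzzzzzSffffff ⇒ zzzzzzzSfffffff   [S -> z S f]
zzzzzzzSfffffff ⇒ zzzzzzzzffffffff   [S -> z f]

S⇒zSf⇒zzSff⇒zzzSfff⇒zzzzSffff⇒zzzzzSfffff⇒zzzzzzSffffff⇒zzzzzzzSfffffff⇒zzzzzzzzffffffff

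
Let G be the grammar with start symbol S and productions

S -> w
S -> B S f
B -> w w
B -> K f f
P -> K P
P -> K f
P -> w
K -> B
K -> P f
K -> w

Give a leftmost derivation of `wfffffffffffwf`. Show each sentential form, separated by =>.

S => BSf => KffSf => BffSf => KffffSf => BffffSf => KffffffSf => BffffffSf => KffffffffSf => BffffffffSf => KffffffffffSf => PfffffffffffSf => wfffffffffffSf => wfffffffffffwf

S => BSf   [S -> B S f]
BSf => KffSf   [B -> K f f]
KffSf => BffSf   [K -> B]
BffSf => KffffSf   [B -> K f f]
KffffSf => BffffSf   [K -> B]
BffffSf => KffffffSf   [B -> K f f]
KffffffSf => BffffffSf   [K -> B]
BffffffSf => KffffffffSf   [B -> K f f]
KffffffffSf => BffffffffSf   [K -> B]
BffffffffSf => KffffffffffSf   [B -> K f f]
KffffffffffSf => PfffffffffffSf   [K -> P f]
PfffffffffffSf => wfffffffffffSf   [P -> w]
wfffffffffffSf => wfffffffffffwf   [S -> w]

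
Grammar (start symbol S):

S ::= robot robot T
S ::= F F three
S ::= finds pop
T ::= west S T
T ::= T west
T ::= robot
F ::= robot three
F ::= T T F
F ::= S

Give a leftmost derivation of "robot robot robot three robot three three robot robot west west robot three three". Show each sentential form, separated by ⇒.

S ⇒ F F three   [S ::= F F three]
F F three ⇒ S F three   [F ::= S]
S F three ⇒ F F three F three   [S ::= F F three]
F F three F three ⇒ T T F F three F three   [F ::= T T F]
T T F F three F three ⇒ robot T F F three F three   [T ::= robot]
robot T F F three F three ⇒ robot robot F F three F three   [T ::= robot]
robot robot F F three F three ⇒ robot robot robot three F three F three   [F ::= robot three]
robot robot robot three F three F three ⇒ robot robot robot three robot three three F three   [F ::= robot three]
robot robot robot three robot three three F three ⇒ robot robot robot three robot three three T T F three   [F ::= T T F]
robot robot robot three robot three three T T F three ⇒ robot robot robot three robot three three robot T F three   [T ::= robot]
robot robot robot three robot three three robot T F three ⇒ robot robot robot three robot three three robot T west F three   [T ::= T west]
robot robot robot three robot three three robot T west F three ⇒ robot robot robot three robot three three robot T west west F three   [T ::= T west]
robot robot robot three robot three three robot T west west F three ⇒ robot robot robot three robot three three robot robot west west F three   [T ::= robot]
robot robot robot three robot three three robot robot west west F three ⇒ robot robot robot three robot three three robot robot west west robot three three   [F ::= robot three]

S ⇒ F F three ⇒ S F three ⇒ F F three F three ⇒ T T F F three F three ⇒ robot T F F three F three ⇒ robot robot F F three F three ⇒ robot robot robot three F three F three ⇒ robot robot robot three robot three three F three ⇒ robot robot robot three robot three three T T F three ⇒ robot robot robot three robot three three robot T F three ⇒ robot robot robot three robot three three robot T west F three ⇒ robot robot robot three robot three three robot T west west F three ⇒ robot robot robot three robot three three robot robot west west F three ⇒ robot robot robot three robot three three robot robot west west robot three three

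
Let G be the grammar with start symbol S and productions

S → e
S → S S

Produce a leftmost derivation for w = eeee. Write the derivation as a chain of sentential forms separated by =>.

S => SS => eS => eSS => eSSS => eeSS => eeeS => eeee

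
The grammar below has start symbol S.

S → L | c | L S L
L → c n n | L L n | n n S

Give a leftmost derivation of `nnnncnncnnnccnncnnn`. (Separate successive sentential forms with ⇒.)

S ⇒ L   [S → L]
L ⇒ LLn   [L → L L n]
LLn ⇒ nnSLn   [L → n n S]
nnSLn ⇒ nnLSLLn   [S → L S L]
nnLSLLn ⇒ nnnnSSLLn   [L → n n S]
nnnnSSLLn ⇒ nnnnLSLLn   [S → L]
nnnnLSLLn ⇒ nnnnLLnSLLn   [L → L L n]
nnnnLLnSLLn ⇒ nnnncnnLnSLLn   [L → c n n]
nnnncnnLnSLLn ⇒ nnnncnncnnnSLLn   [L → c n n]
nnnncnncnnnSLLn ⇒ nnnncnncnnncLLn   [S → c]
nnnncnncnnncLLn ⇒ nnnncnncnnnccnnLn   [L → c n n]
nnnncnncnnnccnnLn ⇒ nnnncnncnnnccnncnnn   [L → c n n]

S ⇒ L ⇒ LLn ⇒ nnSLn ⇒ nnLSLLn ⇒ nnnnSSLLn ⇒ nnnnLSLLn ⇒ nnnnLLnSLLn ⇒ nnnncnnLnSLLn ⇒ nnnncnncnnnSLLn ⇒ nnnncnncnnncLLn ⇒ nnnncnncnnnccnnLn ⇒ nnnncnncnnnccnncnnn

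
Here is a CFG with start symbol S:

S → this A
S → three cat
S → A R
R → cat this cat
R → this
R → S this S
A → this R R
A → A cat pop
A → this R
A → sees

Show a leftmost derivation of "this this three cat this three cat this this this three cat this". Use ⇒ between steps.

S ⇒ A R ⇒ this R R ⇒ this S this S R ⇒ this A R this S R ⇒ this this R R R this S R ⇒ this this S this S R R this S R ⇒ this this three cat this S R R this S R ⇒ this this three cat this three cat R R this S R ⇒ this this three cat this three cat this R this S R ⇒ this this three cat this three cat this this this S R ⇒ this this three cat this three cat this this this three cat R ⇒ this this three cat this three cat this this this three cat this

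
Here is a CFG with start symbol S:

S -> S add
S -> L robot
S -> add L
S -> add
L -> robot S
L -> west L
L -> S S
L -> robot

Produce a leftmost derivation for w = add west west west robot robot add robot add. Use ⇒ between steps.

S ⇒ add L ⇒ add west L ⇒ add west west L ⇒ add west west west L ⇒ add west west west robot S ⇒ add west west west robot S add ⇒ add west west west robot L robot add ⇒ add west west west robot robot S robot add ⇒ add west west west robot robot add robot add

S ⇒ add L   [S -> add L]
add L ⇒ add west L   [L -> west L]
add west L ⇒ add west west L   [L -> west L]
add west west L ⇒ add west west west L   [L -> west L]
add west west west L ⇒ add west west west robot S   [L -> robot S]
add west west west robot S ⇒ add west west west robot S add   [S -> S add]
add west west west robot S add ⇒ add west west west robot L robot add   [S -> L robot]
add west west west robot L robot add ⇒ add west west west robot robot S robot add   [L -> robot S]
add west west west robot robot S robot add ⇒ add west west west robot robot add robot add   [S -> add]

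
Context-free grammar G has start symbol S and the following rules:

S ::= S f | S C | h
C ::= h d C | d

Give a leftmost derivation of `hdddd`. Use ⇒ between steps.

S ⇒ SC ⇒ SCC ⇒ SCCC ⇒ SCCCC ⇒ hCCCC ⇒ hdCCC ⇒ hddCC ⇒ hdddC ⇒ hdddd

S ⇒ SC   [S ::= S C]
SC ⇒ SCC   [S ::= S C]
SCC ⇒ SCCC   [S ::= S C]
SCCC ⇒ SCCCC   [S ::= S C]
SCCCC ⇒ hCCCC   [S ::= h]
hCCCC ⇒ hdCCC   [C ::= d]
hdCCC ⇒ hddCC   [C ::= d]
hddCC ⇒ hdddC   [C ::= d]
hdddC ⇒ hdddd   [C ::= d]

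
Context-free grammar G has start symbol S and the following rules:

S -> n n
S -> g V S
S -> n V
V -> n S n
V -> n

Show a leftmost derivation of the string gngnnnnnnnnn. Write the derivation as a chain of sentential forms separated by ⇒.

S ⇒ gVS   [S -> g V S]
gVS ⇒ gnS   [V -> n]
gnS ⇒ gngVS   [S -> g V S]
gngVS ⇒ gngnSnS   [V -> n S n]
gngnSnS ⇒ gngnnVnS   [S -> n V]
gngnnVnS ⇒ gngnnnnS   [V -> n]
gngnnnnS ⇒ gngnnnnnV   [S -> n V]
gngnnnnnV ⇒ gngnnnnnnSn   [V -> n S n]
gngnnnnnnSn ⇒ gngnnnnnnnnn   [S -> n n]

S ⇒ gVS ⇒ gnS ⇒ gngVS ⇒ gngnSnS ⇒ gngnnVnS ⇒ gngnnnnS ⇒ gngnnnnnV ⇒ gngnnnnnnSn ⇒ gngnnnnnnnnn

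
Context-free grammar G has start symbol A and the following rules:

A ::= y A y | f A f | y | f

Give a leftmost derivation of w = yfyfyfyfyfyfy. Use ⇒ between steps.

A ⇒ yAy ⇒ yfAfy ⇒ yfyAyfy ⇒ yfyfAfyfy ⇒ yfyfyAyfyfy ⇒ yfyfyfAfyfyfy ⇒ yfyfyfyfyfyfy

A ⇒ yAy   [A ::= y A y]
yAy ⇒ yfAfy   [A ::= f A f]
yfAfy ⇒ yfyAyfy   [A ::= y A y]
yfyAyfy ⇒ yfyfAfyfy   [A ::= f A f]
yfyfAfyfy ⇒ yfyfyAyfyfy   [A ::= y A y]
yfyfyAyfyfy ⇒ yfyfyfAfyfyfy   [A ::= f A f]
yfyfyfAfyfyfy ⇒ yfyfyfyfyfyfy   [A ::= y]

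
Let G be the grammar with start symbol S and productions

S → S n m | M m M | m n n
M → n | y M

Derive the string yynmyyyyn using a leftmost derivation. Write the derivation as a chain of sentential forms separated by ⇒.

S ⇒ MmM   [S → M m M]
MmM ⇒ yMmM   [M → y M]
yMmM ⇒ yyMmM   [M → y M]
yyMmM ⇒ yynmM   [M → n]
yynmM ⇒ yynmyM   [M → y M]
yynmyM ⇒ yynmyyM   [M → y M]
yynmyyM ⇒ yynmyyyM   [M → y M]
yynmyyyM ⇒ yynmyyyyM   [M → y M]
yynmyyyyM ⇒ yynmyyyyn   [M → n]

S⇒MmM⇒yMmM⇒yyMmM⇒yynmM⇒yynmyM⇒yynmyyM⇒yynmyyyM⇒yynmyyyyM⇒yynmyyyyn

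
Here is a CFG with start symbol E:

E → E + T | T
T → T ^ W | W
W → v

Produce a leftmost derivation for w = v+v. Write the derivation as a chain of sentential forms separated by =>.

E => E+T   [E → E + T]
E+T => T+T   [E → T]
T+T => W+T   [T → W]
W+T => v+T   [W → v]
v+T => v+W   [T → W]
v+W => v+v   [W → v]

E => E+T => T+T => W+T => v+T => v+W => v+v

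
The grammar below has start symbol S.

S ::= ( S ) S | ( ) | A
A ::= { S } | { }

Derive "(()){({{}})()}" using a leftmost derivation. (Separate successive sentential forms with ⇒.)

S ⇒ (S)S   [S ::= ( S ) S]
(S)S ⇒ (())S   [S ::= ( )]
(())S ⇒ (())A   [S ::= A]
(())A ⇒ (()){S}   [A ::= { S }]
(()){S} ⇒ (()){(S)S}   [S ::= ( S ) S]
(()){(S)S} ⇒ (()){(A)S}   [S ::= A]
(()){(A)S} ⇒ (()){({S})S}   [A ::= { S }]
(()){({S})S} ⇒ (()){({A})S}   [S ::= A]
(()){({A})S} ⇒ (()){({{}})S}   [A ::= { }]
(()){({{}})S} ⇒ (()){({{}})()}   [S ::= ( )]

S ⇒ (S)S ⇒ (())S ⇒ (())A ⇒ (()){S} ⇒ (()){(S)S} ⇒ (()){(A)S} ⇒ (()){({S})S} ⇒ (()){({A})S} ⇒ (()){({{}})S} ⇒ (()){({{}})()}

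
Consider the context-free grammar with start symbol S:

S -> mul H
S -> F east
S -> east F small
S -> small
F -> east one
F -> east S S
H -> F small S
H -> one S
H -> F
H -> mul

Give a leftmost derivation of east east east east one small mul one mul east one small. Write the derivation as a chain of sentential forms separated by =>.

S => east F small   [S -> east F small]
east F small => east east S S small   [F -> east S S]
east east S S small => east east east F small S small   [S -> east F small]
east east east F small S small => east east east east one small S small   [F -> east one]
east east east east one small S small => east east east east one small mul H small   [S -> mul H]
east east east east one small mul H small => east east east east one small mul one S small   [H -> one S]
east east east east one small mul one S small => east east east east one small mul one mul H small   [S -> mul H]
east east east east one small mul one mul H small => east east east east one small mul one mul F small   [H -> F]
east east east east one small mul one mul F small => east east east east one small mul one mul east one small   [F -> east one]

S => east F small => east east S S small => east east east F small S small => east east east east one small S small => east east east east one small mul H small => east east east east one small mul one S small => east east east east one small mul one mul H small => east east east east one small mul one mul F small => east east east east one small mul one mul east one small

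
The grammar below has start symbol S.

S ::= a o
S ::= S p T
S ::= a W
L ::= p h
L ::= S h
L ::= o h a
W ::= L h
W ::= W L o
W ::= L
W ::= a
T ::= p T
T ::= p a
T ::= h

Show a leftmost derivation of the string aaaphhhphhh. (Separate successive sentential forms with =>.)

S=>aW=>aLh=>aShh=>aSpThh=>aaWpThh=>aaLpThh=>aaShpThh=>aaaWhpThh=>aaaLhhpThh=>aaaphhhpThh=>aaaphhhphhh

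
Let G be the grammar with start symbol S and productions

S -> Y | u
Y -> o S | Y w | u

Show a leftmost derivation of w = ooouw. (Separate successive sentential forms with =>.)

S => Y   [S -> Y]
Y => oS   [Y -> o S]
oS => oY   [S -> Y]
oY => oYw   [Y -> Y w]
oYw => ooSw   [Y -> o S]
ooSw => ooYw   [S -> Y]
ooYw => oooSw   [Y -> o S]
oooSw => ooouw   [S -> u]

S=>Y=>oS=>oY=>oYw=>ooSw=>ooYw=>oooSw=>ooouw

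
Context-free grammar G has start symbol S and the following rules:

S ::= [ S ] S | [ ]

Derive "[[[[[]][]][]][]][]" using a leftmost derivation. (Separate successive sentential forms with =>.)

S => [S]S => [[S]S]S => [[[S]S]S]S => [[[[S]S]S]S]S => [[[[[]]S]S]S]S => [[[[[]][]]S]S]S => [[[[[]][]][]]S]S => [[[[[]][]][]][]]S => [[[[[]][]][]][]][]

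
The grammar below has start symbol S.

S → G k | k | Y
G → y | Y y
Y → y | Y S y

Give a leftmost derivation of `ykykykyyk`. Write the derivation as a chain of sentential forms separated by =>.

S => Gk => Yyk => YSyyk => YSySyyk => YSySySyyk => ySySySyyk => ykySySyyk => ykykySyyk => ykykykyyk

S => Gk   [S → G k]
Gk => Yyk   [G → Y y]
Yyk => YSyyk   [Y → Y S y]
YSyyk => YSySyyk   [Y → Y S y]
YSySyyk => YSySySyyk   [Y → Y S y]
YSySySyyk => ySySySyyk   [Y → y]
ySySySyyk => ykySySyyk   [S → k]
ykySySyyk => ykykySyyk   [S → k]
ykykySyyk => ykykykyyk   [S → k]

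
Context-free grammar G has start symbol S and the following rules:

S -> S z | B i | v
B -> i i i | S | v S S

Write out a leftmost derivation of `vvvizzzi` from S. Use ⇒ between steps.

S ⇒ Bi ⇒ Si ⇒ Szi ⇒ Szzi ⇒ Szzzi ⇒ Bizzzi ⇒ vSSizzzi ⇒ vvSizzzi ⇒ vvvizzzi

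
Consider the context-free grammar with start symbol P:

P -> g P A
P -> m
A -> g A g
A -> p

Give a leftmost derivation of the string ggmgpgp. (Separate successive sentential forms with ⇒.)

P ⇒ gPA   [P -> g P A]
gPA ⇒ ggPAA   [P -> g P A]
ggPAA ⇒ ggmAA   [P -> m]
ggmAA ⇒ ggmgAgA   [A -> g A g]
ggmgAgA ⇒ ggmgpgA   [A -> p]
ggmgpgA ⇒ ggmgpgp   [A -> p]

P ⇒ gPA ⇒ ggPAA ⇒ ggmAA ⇒ ggmgAgA ⇒ ggmgpgA ⇒ ggmgpgp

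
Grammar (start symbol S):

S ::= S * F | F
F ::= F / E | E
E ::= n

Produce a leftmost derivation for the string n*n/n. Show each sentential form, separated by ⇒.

S⇒S*F⇒F*F⇒E*F⇒n*F⇒n*F/E⇒n*E/E⇒n*n/E⇒n*n/n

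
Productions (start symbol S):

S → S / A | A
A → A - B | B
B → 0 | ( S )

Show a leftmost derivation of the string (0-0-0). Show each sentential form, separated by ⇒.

S ⇒ A   [S → A]
A ⇒ B   [A → B]
B ⇒ (S)   [B → ( S )]
(S) ⇒ (A)   [S → A]
(A) ⇒ (A-B)   [A → A - B]
(A-B) ⇒ (A-B-B)   [A → A - B]
(A-B-B) ⇒ (B-B-B)   [A → B]
(B-B-B) ⇒ (0-B-B)   [B → 0]
(0-B-B) ⇒ (0-0-B)   [B → 0]
(0-0-B) ⇒ (0-0-0)   [B → 0]

S ⇒ A ⇒ B ⇒ (S) ⇒ (A) ⇒ (A-B) ⇒ (A-B-B) ⇒ (B-B-B) ⇒ (0-B-B) ⇒ (0-0-B) ⇒ (0-0-0)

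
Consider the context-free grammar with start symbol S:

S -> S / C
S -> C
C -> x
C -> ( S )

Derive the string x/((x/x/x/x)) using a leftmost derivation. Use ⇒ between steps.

S ⇒ S/C ⇒ C/C ⇒ x/C ⇒ x/(S) ⇒ x/(C) ⇒ x/((S)) ⇒ x/((S/C)) ⇒ x/((S/C/C)) ⇒ x/((S/C/C/C)) ⇒ x/((C/C/C/C)) ⇒ x/((x/C/C/C)) ⇒ x/((x/x/C/C)) ⇒ x/((x/x/x/C)) ⇒ x/((x/x/x/x))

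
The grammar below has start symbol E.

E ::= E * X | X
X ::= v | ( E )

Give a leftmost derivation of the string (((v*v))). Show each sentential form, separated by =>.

E => X   [E ::= X]
X => (E)   [X ::= ( E )]
(E) => (X)   [E ::= X]
(X) => ((E))   [X ::= ( E )]
((E)) => ((X))   [E ::= X]
((X)) => (((E)))   [X ::= ( E )]
(((E))) => (((E*X)))   [E ::= E * X]
(((E*X))) => (((X*X)))   [E ::= X]
(((X*X))) => (((v*X)))   [X ::= v]
(((v*X))) => (((v*v)))   [X ::= v]

E => X => (E) => (X) => ((E)) => ((X)) => (((E))) => (((E*X))) => (((X*X))) => (((v*X))) => (((v*v)))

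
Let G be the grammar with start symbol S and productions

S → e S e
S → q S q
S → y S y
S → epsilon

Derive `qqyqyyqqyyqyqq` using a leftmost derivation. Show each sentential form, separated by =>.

S => qSq   [S → q S q]
qSq => qqSqq   [S → q S q]
qqSqq => qqySyqq   [S → y S y]
qqySyqq => qqyqSqyqq   [S → q S q]
qqyqSqyqq => qqyqySyqyqq   [S → y S y]
qqyqySyqyqq => qqyqyySyyqyqq   [S → y S y]
qqyqyySyyqyqq => qqyqyyqSqyyqyqq   [S → q S q]
qqyqyyqSqyyqyqq => qqyqyyqqyyqyqq   [S → epsilon]

S => qSq => qqSqq => qqySyqq => qqyqSqyqq => qqyqySyqyqq => qqyqyySyyqyqq => qqyqyyqSqyyqyqq => qqyqyyqqyyqyqq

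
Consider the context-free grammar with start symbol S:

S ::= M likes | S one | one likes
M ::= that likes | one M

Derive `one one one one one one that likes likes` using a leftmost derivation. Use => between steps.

S => M likes   [S ::= M likes]
M likes => one M likes   [M ::= one M]
one M likes => one one M likes   [M ::= one M]
one one M likes => one one one M likes   [M ::= one M]
one one one M likes => one one one one M likes   [M ::= one M]
one one one one M likes => one one one one one M likes   [M ::= one M]
one one one one one M likes => one one one one one one M likes   [M ::= one M]
one one one one one one M likes => one one one one one one that likes likes   [M ::= that likes]

S => M likes => one M likes => one one M likes => one one one M likes => one one one one M likes => one one one one one M likes => one one one one one one M likes => one one one one one one that likes likes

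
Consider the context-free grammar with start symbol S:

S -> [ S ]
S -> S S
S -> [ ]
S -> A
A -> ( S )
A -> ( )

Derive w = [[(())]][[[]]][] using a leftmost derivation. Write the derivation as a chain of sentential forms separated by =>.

S => SS   [S -> S S]
SS => SSS   [S -> S S]
SSS => [S]SS   [S -> [ S ]]
[S]SS => [[S]]SS   [S -> [ S ]]
[[S]]SS => [[A]]SS   [S -> A]
[[A]]SS => [[(S)]]SS   [A -> ( S )]
[[(S)]]SS => [[(A)]]SS   [S -> A]
[[(A)]]SS => [[(())]]SS   [A -> ( )]
[[(())]]SS => [[(())]][S]S   [S -> [ S ]]
[[(())]][S]S => [[(())]][[S]]S   [S -> [ S ]]
[[(())]][[S]]S => [[(())]][[[]]]S   [S -> [ ]]
[[(())]][[[]]]S => [[(())]][[[]]][]   [S -> [ ]]

S => SS => SSS => [S]SS => [[S]]SS => [[A]]SS => [[(S)]]SS => [[(A)]]SS => [[(())]]SS => [[(())]][S]S => [[(())]][[S]]S => [[(())]][[[]]]S => [[(())]][[[]]][]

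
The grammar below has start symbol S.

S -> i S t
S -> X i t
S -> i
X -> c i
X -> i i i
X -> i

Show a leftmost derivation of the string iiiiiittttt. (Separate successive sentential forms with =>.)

S => iSt   [S -> i S t]
iSt => iiStt   [S -> i S t]
iiStt => iiiSttt   [S -> i S t]
iiiSttt => iiiiStttt   [S -> i S t]
iiiiStttt => iiiiiSttttt   [S -> i S t]
iiiiiSttttt => iiiiiittttt   [S -> i]

S=>iSt=>iiStt=>iiiSttt=>iiiiStttt=>iiiiiSttttt=>iiiiiittttt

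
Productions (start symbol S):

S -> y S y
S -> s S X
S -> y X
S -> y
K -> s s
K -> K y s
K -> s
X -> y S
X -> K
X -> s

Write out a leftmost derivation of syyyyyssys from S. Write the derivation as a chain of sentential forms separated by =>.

S => sSX => syXX => syySX => syyyXX => syyyySX => syyyyyX => syyyyyK => syyyyyKys => syyyyyssys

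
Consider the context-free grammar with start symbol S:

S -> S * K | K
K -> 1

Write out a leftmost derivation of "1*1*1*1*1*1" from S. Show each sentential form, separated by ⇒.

S ⇒ S*K ⇒ S*K*K ⇒ S*K*K*K ⇒ S*K*K*K*K ⇒ S*K*K*K*K*K ⇒ K*K*K*K*K*K ⇒ 1*K*K*K*K*K ⇒ 1*1*K*K*K*K ⇒ 1*1*1*K*K*K ⇒ 1*1*1*1*K*K ⇒ 1*1*1*1*1*K ⇒ 1*1*1*1*1*1

S ⇒ S*K   [S -> S * K]
S*K ⇒ S*K*K   [S -> S * K]
S*K*K ⇒ S*K*K*K   [S -> S * K]
S*K*K*K ⇒ S*K*K*K*K   [S -> S * K]
S*K*K*K*K ⇒ S*K*K*K*K*K   [S -> S * K]
S*K*K*K*K*K ⇒ K*K*K*K*K*K   [S -> K]
K*K*K*K*K*K ⇒ 1*K*K*K*K*K   [K -> 1]
1*K*K*K*K*K ⇒ 1*1*K*K*K*K   [K -> 1]
1*1*K*K*K*K ⇒ 1*1*1*K*K*K   [K -> 1]
1*1*1*K*K*K ⇒ 1*1*1*1*K*K   [K -> 1]
1*1*1*1*K*K ⇒ 1*1*1*1*1*K   [K -> 1]
1*1*1*1*1*K ⇒ 1*1*1*1*1*1   [K -> 1]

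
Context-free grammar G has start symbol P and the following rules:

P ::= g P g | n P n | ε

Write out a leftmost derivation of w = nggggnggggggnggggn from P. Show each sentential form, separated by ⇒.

P ⇒ nPn ⇒ ngPgn ⇒ nggPggn ⇒ ngggPgggn ⇒ nggggPggggn ⇒ nggggnPnggggn ⇒ nggggngPgnggggn ⇒ nggggnggPggnggggn ⇒ nggggngggPgggnggggn ⇒ nggggnggggggnggggn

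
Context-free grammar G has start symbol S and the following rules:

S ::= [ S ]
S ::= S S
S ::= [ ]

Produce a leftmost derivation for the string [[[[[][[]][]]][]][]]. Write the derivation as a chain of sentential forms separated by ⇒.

S ⇒ [S]   [S ::= [ S ]]
[S] ⇒ [SS]   [S ::= S S]
[SS] ⇒ [[S]S]   [S ::= [ S ]]
[[S]S] ⇒ [[SS]S]   [S ::= S S]
[[SS]S] ⇒ [[[S]S]S]   [S ::= [ S ]]
[[[S]S]S] ⇒ [[[[S]]S]S]   [S ::= [ S ]]
[[[[S]]S]S] ⇒ [[[[SS]]S]S]   [S ::= S S]
[[[[SS]]S]S] ⇒ [[[[SSS]]S]S]   [S ::= S S]
[[[[SSS]]S]S] ⇒ [[[[[]SS]]S]S]   [S ::= [ ]]
[[[[[]SS]]S]S] ⇒ [[[[[][S]S]]S]S]   [S ::= [ S ]]
[[[[[][S]S]]S]S] ⇒ [[[[[][[]]S]]S]S]   [S ::= [ ]]
[[[[[][[]]S]]S]S] ⇒ [[[[[][[]][]]]S]S]   [S ::= [ ]]
[[[[[][[]][]]]S]S] ⇒ [[[[[][[]][]]][]]S]   [S ::= [ ]]
[[[[[][[]][]]][]]S] ⇒ [[[[[][[]][]]][]][]]   [S ::= [ ]]

S⇒[S]⇒[SS]⇒[[S]S]⇒[[SS]S]⇒[[[S]S]S]⇒[[[[S]]S]S]⇒[[[[SS]]S]S]⇒[[[[SSS]]S]S]⇒[[[[[]SS]]S]S]⇒[[[[[][S]S]]S]S]⇒[[[[[][[]]S]]S]S]⇒[[[[[][[]][]]]S]S]⇒[[[[[][[]][]]][]]S]⇒[[[[[][[]][]]][]][]]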